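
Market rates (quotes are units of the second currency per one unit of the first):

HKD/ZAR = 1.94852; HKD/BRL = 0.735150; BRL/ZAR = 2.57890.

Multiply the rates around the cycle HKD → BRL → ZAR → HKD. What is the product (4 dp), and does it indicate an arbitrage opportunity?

Around HKD → BRL → ZAR → HKD: 1 × 0.735150 × 2.57890 ÷ 1.94852 = 0.972984
Product < 1; profitable direction is HKD → ZAR → BRL → HKD.

0.9730 (arbitrage exists)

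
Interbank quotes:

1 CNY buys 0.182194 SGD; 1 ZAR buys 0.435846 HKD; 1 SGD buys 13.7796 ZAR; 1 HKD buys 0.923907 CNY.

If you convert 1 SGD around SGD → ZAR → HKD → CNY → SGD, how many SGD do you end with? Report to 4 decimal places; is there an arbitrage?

1.0110 (arbitrage exists)

Around SGD → ZAR → HKD → CNY → SGD: 1 × 13.7796 × 0.435846 × 0.923907 × 0.182194 = 1.010955
Product > 1; profitable direction is SGD → ZAR → HKD → CNY → SGD.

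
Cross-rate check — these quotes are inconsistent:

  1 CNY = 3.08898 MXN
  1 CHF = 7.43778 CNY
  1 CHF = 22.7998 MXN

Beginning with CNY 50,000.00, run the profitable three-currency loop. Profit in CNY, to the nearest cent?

Profit: CNY 384.55

Profitable loop is CNY → MXN → CHF → CNY:
CNY 50,000.00 × 3.08898 = MXN 154,449.00
MXN 154,449.00 ÷ 22.7998 = CHF 6,774.14
CHF 6,774.14 × 7.43778 = CNY 50,384.55
Profit = CNY 50,384.55 − CNY 50,000.00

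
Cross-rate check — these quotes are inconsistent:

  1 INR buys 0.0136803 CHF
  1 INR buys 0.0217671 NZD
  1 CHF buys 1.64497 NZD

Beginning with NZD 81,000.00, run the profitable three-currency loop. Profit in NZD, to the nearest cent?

Profit: NZD 2,740.98

Profitable loop is NZD → INR → CHF → NZD:
NZD 81,000.00 ÷ 0.0217671 = INR 3,721,212.29
INR 3,721,212.29 × 0.0136803 = CHF 50,907.30
CHF 50,907.30 × 1.64497 = NZD 83,740.98
Profit = NZD 83,740.98 − NZD 81,000.00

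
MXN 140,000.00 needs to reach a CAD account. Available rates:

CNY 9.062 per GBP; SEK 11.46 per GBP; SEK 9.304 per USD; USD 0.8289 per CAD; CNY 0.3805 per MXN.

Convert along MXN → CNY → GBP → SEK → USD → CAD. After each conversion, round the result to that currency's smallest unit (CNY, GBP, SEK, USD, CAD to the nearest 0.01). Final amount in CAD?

MXN 140,000.00 × 0.3805 = CNY 53,270.00
CNY 53,270.00 ÷ 9.062 = GBP 5,878.39
GBP 5,878.39 × 11.46 = SEK 67,366.35
SEK 67,366.35 ÷ 9.304 = USD 7,240.58
USD 7,240.58 ÷ 0.8289 = CAD 8,735.17

CAD 8,735.17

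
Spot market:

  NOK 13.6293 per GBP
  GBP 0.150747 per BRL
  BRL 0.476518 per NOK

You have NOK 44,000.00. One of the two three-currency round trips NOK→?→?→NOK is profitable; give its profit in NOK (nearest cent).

Profitable loop is NOK → GBP → BRL → NOK:
NOK 44,000.00 ÷ 13.6293 = GBP 3,228.34
GBP 3,228.34 ÷ 0.150747 = BRL 21,415.61
BRL 21,415.61 ÷ 0.476518 = NOK 44,941.87
Profit = NOK 44,941.87 − NOK 44,000.00

Profit: NOK 941.87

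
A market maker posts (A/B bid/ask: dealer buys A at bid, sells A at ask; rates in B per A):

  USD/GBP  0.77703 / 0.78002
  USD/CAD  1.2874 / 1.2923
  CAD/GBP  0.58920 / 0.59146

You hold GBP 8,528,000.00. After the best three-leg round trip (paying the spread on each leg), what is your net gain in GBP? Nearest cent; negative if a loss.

Net profit: GBP 141,544.00

Best loop GBP → CAD → USD → GBP:
GBP 8,528,000.00 ÷ 0.59146 (buy CAD at ask) = CAD 14,418,557.47
CAD 14,418,557.47 ÷ 1.2923 (buy USD at ask) = USD 11,157,283.50
USD 11,157,283.50 × 0.77703 (sell USD at bid) = GBP 8,669,544.00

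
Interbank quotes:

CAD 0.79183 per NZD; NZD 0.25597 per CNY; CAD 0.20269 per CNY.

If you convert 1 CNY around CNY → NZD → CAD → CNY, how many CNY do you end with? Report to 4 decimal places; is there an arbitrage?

Around CNY → NZD → CAD → CNY: 1 × 0.25597 × 0.79183 ÷ 0.20269 = 0.999974
Product ≈ 1 (deviation 0.003%, within rounding noise).

1.0000 (no arbitrage)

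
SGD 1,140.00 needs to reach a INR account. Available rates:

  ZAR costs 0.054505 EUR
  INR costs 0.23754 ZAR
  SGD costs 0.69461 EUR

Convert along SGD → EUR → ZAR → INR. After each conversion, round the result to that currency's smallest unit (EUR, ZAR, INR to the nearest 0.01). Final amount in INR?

SGD 1,140.00 × 0.69461 = EUR 791.86
EUR 791.86 ÷ 0.054505 = ZAR 14,528.21
ZAR 14,528.21 ÷ 0.23754 = INR 61,161.11

INR 61,161.11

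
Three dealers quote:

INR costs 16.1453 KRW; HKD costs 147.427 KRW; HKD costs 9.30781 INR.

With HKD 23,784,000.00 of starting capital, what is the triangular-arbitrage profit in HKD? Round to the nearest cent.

Profit: HKD 459,844.89

Profitable loop is HKD → INR → KRW → HKD:
HKD 23,784,000.00 × 9.30781 = INR 221,376,953.04
INR 221,376,953.04 × 16.1453 = KRW 3,574,197,320
KRW 3,574,197,320 ÷ 147.427 = HKD 24,243,844.89
Profit = HKD 24,243,844.89 − HKD 23,784,000.00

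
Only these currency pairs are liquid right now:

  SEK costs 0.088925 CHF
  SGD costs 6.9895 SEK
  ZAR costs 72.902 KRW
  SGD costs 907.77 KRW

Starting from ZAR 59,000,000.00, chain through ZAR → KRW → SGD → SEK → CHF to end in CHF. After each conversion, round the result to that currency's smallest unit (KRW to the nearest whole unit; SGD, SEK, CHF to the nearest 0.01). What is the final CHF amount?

ZAR 59,000,000.00 × 72.902 = KRW 4,301,218,000
KRW 4,301,218,000 ÷ 907.77 = SGD 4,738,224.44
SGD 4,738,224.44 × 6.9895 = SEK 33,117,819.72
SEK 33,117,819.72 × 0.088925 = CHF 2,945,002.12

CHF 2,945,002.12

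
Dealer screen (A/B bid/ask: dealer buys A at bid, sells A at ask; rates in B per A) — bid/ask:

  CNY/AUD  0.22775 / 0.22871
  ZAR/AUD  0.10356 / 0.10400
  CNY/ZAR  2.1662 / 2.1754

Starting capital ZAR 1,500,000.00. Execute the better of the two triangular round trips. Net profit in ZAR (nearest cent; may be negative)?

Best loop ZAR → CNY → AUD → ZAR:
ZAR 1,500,000.00 ÷ 2.1754 (buy CNY at ask) = CNY 689,528.36
CNY 689,528.36 × 0.22775 (sell CNY at bid) = AUD 157,040.08
AUD 157,040.08 ÷ 0.10400 (buy ZAR at ask) = ZAR 1,510,000.81

Net profit: ZAR 10,000.81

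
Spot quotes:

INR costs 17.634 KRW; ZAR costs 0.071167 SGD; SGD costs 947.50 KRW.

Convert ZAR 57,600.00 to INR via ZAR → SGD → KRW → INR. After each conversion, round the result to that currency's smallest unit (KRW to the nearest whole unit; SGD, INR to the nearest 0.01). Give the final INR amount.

INR 220,256.95

ZAR 57,600.00 × 0.071167 = SGD 4,099.22
SGD 4,099.22 × 947.50 = KRW 3,884,011
KRW 3,884,011 ÷ 17.634 = INR 220,256.95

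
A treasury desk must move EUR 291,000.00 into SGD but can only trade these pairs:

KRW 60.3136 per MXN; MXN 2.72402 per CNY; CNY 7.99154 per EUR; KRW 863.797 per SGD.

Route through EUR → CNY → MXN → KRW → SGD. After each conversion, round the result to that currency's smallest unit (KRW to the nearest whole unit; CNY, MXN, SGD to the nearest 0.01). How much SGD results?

EUR 291,000.00 × 7.99154 = CNY 2,325,538.14
CNY 2,325,538.14 × 2.72402 = MXN 6,334,812.40
MXN 6,334,812.40 × 60.3136 = KRW 382,075,341
KRW 382,075,341 ÷ 863.797 = SGD 442,320.75

SGD 442,320.75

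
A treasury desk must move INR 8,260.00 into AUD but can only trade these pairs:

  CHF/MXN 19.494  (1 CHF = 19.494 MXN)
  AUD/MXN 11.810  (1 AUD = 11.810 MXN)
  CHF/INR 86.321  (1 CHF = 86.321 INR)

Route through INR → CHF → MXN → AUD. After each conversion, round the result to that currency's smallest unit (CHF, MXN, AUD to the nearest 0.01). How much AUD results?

INR 8,260.00 ÷ 86.321 = CHF 95.69
CHF 95.69 × 19.494 = MXN 1,865.38
MXN 1,865.38 ÷ 11.810 = AUD 157.95

AUD 157.95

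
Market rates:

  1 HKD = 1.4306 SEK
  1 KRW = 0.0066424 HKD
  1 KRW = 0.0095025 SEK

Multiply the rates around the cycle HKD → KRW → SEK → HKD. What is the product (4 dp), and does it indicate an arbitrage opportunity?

Around HKD → KRW → SEK → HKD: 1 ÷ 0.0066424 × 0.0095025 ÷ 1.4306 = 0.999988
Product ≈ 1 (deviation 0.001%, within rounding noise).

1.0000 (no arbitrage)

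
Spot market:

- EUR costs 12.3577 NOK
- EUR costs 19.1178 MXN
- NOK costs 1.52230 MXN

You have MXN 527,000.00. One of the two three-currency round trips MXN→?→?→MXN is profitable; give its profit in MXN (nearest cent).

Profitable loop is MXN → NOK → EUR → MXN:
MXN 527,000.00 ÷ 1.52230 = NOK 346,186.69
NOK 346,186.69 ÷ 12.3577 = EUR 28,013.84
EUR 28,013.84 × 19.1178 = MXN 535,563.08
Profit = MXN 535,563.08 − MXN 527,000.00

Profit: MXN 8,563.08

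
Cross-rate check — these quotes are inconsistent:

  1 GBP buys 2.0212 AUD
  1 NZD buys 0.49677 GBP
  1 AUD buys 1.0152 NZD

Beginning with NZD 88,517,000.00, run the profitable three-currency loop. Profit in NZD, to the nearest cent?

Profitable loop is NZD → GBP → AUD → NZD:
NZD 88,517,000.00 × 0.49677 = GBP 43,972,590.09
GBP 43,972,590.09 × 2.0212 = AUD 88,877,399.09
AUD 88,877,399.09 × 1.0152 = NZD 90,228,335.56
Profit = NZD 90,228,335.56 − NZD 88,517,000.00

Profit: NZD 1,711,335.56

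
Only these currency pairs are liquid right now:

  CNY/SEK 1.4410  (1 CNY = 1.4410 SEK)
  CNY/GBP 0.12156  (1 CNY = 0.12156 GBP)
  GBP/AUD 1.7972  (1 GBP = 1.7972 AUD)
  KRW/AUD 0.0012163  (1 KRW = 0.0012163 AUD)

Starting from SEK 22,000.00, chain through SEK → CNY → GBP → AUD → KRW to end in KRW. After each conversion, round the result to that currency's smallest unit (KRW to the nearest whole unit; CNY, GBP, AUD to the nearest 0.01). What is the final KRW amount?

SEK 22,000.00 ÷ 1.4410 = CNY 15,267.18
CNY 15,267.18 × 0.12156 = GBP 1,855.88
GBP 1,855.88 × 1.7972 = AUD 3,335.39
AUD 3,335.39 ÷ 0.0012163 = KRW 2,742,243

KRW 2,742,243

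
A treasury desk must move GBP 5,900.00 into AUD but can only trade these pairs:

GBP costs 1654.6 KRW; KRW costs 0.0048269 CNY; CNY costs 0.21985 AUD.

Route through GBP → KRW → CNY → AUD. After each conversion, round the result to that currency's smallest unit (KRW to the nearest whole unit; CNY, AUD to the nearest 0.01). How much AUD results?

AUD 10,359.52

GBP 5,900.00 × 1654.6 = KRW 9,762,140
KRW 9,762,140 × 0.0048269 = CNY 47,120.87
CNY 47,120.87 × 0.21985 = AUD 10,359.52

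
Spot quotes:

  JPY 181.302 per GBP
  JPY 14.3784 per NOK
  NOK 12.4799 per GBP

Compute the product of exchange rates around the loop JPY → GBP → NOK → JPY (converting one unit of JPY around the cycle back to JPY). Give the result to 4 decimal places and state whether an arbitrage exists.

Around JPY → GBP → NOK → JPY: 1 ÷ 181.302 × 12.4799 × 14.3784 = 0.989735
Product < 1; profitable direction is JPY → NOK → GBP → JPY.

0.9897 (arbitrage exists)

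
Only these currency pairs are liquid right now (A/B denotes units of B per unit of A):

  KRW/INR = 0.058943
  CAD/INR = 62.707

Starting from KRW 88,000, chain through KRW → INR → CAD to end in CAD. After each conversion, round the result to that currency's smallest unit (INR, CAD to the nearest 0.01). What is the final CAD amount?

CAD 82.72

KRW 88,000 × 0.058943 = INR 5,186.98
INR 5,186.98 ÷ 62.707 = CAD 82.72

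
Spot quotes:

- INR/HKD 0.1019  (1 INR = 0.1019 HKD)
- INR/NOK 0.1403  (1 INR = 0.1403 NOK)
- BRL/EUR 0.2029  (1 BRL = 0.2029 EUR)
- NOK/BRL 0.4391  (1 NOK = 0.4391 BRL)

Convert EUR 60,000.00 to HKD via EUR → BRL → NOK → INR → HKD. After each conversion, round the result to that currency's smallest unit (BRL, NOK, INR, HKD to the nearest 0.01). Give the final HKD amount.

HKD 489,127.72

EUR 60,000.00 ÷ 0.2029 = BRL 295,712.17
BRL 295,712.17 ÷ 0.4391 = NOK 673,450.63
NOK 673,450.63 ÷ 0.1403 = INR 4,800,075.77
INR 4,800,075.77 × 0.1019 = HKD 489,127.72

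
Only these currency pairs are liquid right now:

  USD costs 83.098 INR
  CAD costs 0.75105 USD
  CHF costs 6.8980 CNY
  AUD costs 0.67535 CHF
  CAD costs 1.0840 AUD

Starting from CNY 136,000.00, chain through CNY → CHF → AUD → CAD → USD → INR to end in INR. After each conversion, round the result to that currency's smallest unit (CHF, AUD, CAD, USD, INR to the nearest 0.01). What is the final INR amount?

CNY 136,000.00 ÷ 6.8980 = CHF 19,715.86
CHF 19,715.86 ÷ 0.67535 = AUD 29,193.54
AUD 29,193.54 ÷ 1.0840 = CAD 26,931.31
CAD 26,931.31 × 0.75105 = USD 20,226.76
USD 20,226.76 × 83.098 = INR 1,680,803.30

INR 1,680,803.30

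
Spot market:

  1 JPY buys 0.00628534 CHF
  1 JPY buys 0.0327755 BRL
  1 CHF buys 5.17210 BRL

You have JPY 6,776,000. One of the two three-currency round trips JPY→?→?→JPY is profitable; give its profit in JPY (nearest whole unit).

Profit: JPY 55,672

Profitable loop is JPY → BRL → CHF → JPY:
JPY 6,776,000 × 0.0327755 = BRL 222,086.79
BRL 222,086.79 ÷ 5.17210 = CHF 42,939.38
CHF 42,939.38 ÷ 0.00628534 = JPY 6,831,672
Profit = JPY 6,831,672 − JPY 6,776,000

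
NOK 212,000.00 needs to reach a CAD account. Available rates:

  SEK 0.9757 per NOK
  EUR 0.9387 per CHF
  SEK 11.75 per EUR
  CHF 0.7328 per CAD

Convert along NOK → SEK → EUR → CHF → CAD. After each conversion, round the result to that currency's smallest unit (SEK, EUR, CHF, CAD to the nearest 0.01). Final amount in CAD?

CAD 25,591.87

NOK 212,000.00 × 0.9757 = SEK 206,848.40
SEK 206,848.40 ÷ 11.75 = EUR 17,604.12
EUR 17,604.12 ÷ 0.9387 = CHF 18,753.72
CHF 18,753.72 ÷ 0.7328 = CAD 25,591.87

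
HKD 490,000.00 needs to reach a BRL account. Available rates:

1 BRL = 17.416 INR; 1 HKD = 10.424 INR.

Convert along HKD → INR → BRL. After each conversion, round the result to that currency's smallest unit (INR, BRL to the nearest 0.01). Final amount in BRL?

HKD 490,000.00 × 10.424 = INR 5,107,760.00
INR 5,107,760.00 ÷ 17.416 = BRL 293,279.74

BRL 293,279.74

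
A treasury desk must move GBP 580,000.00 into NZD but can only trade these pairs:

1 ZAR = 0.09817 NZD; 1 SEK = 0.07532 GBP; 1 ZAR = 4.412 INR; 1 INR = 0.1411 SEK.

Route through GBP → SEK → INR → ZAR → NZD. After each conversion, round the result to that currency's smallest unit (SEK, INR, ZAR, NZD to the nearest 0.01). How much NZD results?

NZD 1,214,322.26

GBP 580,000.00 ÷ 0.07532 = SEK 7,700,477.96
SEK 7,700,477.96 ÷ 0.1411 = INR 54,574,613.47
INR 54,574,613.47 ÷ 4.412 = ZAR 12,369,586.01
ZAR 12,369,586.01 × 0.09817 = NZD 1,214,322.26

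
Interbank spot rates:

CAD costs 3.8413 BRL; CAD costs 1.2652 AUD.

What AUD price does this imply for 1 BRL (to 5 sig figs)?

1 BRL ÷ 3.8413 = 0.260329 CAD
0.260329 CAD × 1.2652 = 0.329368 AUD

BRL/AUD = 0.32937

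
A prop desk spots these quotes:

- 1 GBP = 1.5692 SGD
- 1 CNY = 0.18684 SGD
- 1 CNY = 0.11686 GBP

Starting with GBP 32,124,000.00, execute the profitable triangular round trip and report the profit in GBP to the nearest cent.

Profitable loop is GBP → CNY → SGD → GBP:
GBP 32,124,000.00 ÷ 0.11686 = CNY 274,893,034.40
CNY 274,893,034.40 × 0.18684 = SGD 51,361,014.55
SGD 51,361,014.55 ÷ 1.5692 = GBP 32,730,700.07
Profit = GBP 32,730,700.07 − GBP 32,124,000.00

Profit: GBP 606,700.07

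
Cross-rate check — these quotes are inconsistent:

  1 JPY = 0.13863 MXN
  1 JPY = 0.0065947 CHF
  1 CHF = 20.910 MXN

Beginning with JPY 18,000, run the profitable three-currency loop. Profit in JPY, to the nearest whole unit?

Profitable loop is JPY → MXN → CHF → JPY:
JPY 18,000 × 0.13863 = MXN 2,495.34
MXN 2,495.34 ÷ 20.910 = CHF 119.34
CHF 119.34 ÷ 0.0065947 = JPY 18,096
Profit = JPY 18,096 − JPY 18,000

Profit: JPY 96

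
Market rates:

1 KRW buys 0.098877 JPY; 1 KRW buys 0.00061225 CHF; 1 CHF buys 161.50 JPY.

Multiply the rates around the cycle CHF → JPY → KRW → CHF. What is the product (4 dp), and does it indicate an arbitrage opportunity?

1.0000 (no arbitrage)

Around CHF → JPY → KRW → CHF: 1 × 161.50 ÷ 0.098877 × 0.00061225 = 1.000014
Product ≈ 1 (deviation 0.001%, within rounding noise).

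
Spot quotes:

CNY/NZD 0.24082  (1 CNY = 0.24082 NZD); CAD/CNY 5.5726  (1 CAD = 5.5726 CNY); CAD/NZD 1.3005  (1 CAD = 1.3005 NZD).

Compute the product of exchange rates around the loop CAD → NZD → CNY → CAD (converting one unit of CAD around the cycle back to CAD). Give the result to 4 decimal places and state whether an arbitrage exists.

Around CAD → NZD → CNY → CAD: 1 × 1.3005 ÷ 0.24082 ÷ 5.5726 = 0.969081
Product < 1; profitable direction is CAD → CNY → NZD → CAD.

0.9691 (arbitrage exists)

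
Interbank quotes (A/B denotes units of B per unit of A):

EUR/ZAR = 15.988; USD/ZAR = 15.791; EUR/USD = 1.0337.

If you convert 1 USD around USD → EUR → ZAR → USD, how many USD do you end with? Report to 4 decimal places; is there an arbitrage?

Around USD → EUR → ZAR → USD: 1 ÷ 1.0337 × 15.988 ÷ 15.791 = 0.979467
Product < 1; profitable direction is USD → ZAR → EUR → USD.

0.9795 (arbitrage exists)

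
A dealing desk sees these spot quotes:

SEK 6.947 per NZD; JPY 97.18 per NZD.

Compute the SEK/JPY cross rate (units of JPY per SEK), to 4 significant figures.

1 SEK ÷ 6.947 = 0.143947 NZD
0.143947 NZD × 97.18 = 13.9888 JPY

SEK/JPY = 13.99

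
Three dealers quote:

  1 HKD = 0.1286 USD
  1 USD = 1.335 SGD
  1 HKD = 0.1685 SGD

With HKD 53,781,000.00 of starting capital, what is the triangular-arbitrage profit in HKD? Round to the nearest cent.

Profit: HKD 1,015,295.91

Profitable loop is HKD → USD → SGD → HKD:
HKD 53,781,000.00 × 0.1286 = USD 6,916,236.60
USD 6,916,236.60 × 1.335 = SGD 9,233,175.86
SGD 9,233,175.86 ÷ 0.1685 = HKD 54,796,295.91
Profit = HKD 54,796,295.91 − HKD 53,781,000.00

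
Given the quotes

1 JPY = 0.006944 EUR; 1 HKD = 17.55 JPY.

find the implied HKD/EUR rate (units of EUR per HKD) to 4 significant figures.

1 HKD × 17.55 = 17.55 JPY
17.55 JPY × 0.006944 = 0.121867 EUR

HKD/EUR = 0.1219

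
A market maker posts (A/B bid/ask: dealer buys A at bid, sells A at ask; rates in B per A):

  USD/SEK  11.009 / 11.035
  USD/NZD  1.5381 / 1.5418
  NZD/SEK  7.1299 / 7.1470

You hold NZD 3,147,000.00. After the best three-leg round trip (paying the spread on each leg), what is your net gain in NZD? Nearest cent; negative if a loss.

Net result: NZD -2,925.77 (no profitable arbitrage after spreads)

Best loop NZD → USD → SEK → NZD:
NZD 3,147,000.00 ÷ 1.5418 (buy USD at ask) = USD 2,041,120.77
USD 2,041,120.77 × 11.009 (sell USD at bid) = SEK 22,470,698.53
SEK 22,470,698.53 ÷ 7.1470 (buy NZD at ask) = NZD 3,144,074.23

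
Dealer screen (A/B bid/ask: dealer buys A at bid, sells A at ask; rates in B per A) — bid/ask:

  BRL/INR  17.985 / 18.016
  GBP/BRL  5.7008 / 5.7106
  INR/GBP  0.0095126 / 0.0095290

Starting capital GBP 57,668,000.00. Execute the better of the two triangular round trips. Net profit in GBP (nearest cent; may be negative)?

Net profit: GBP 1,155,037.75

Best loop GBP → INR → BRL → GBP:
GBP 57,668,000.00 ÷ 0.0095290 (buy INR at ask) = INR 6,051,841,746.25
INR 6,051,841,746.25 ÷ 18.016 (buy BRL at ask) = BRL 335,914,839.38
BRL 335,914,839.38 ÷ 5.7106 (buy GBP at ask) = GBP 58,823,037.75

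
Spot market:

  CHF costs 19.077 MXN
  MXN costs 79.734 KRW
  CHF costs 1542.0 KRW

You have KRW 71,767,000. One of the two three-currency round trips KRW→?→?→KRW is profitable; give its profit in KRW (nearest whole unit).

Profit: KRW 986,775

Profitable loop is KRW → MXN → CHF → KRW:
KRW 71,767,000 ÷ 79.734 = MXN 900,080.27
MXN 900,080.27 ÷ 19.077 = CHF 47,181.44
CHF 47,181.44 × 1542.0 = KRW 72,753,775
Profit = KRW 72,753,775 − KRW 71,767,000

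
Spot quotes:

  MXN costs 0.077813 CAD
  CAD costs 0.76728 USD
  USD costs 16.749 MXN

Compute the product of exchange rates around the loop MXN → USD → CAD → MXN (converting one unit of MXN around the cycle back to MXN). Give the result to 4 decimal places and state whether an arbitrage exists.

1.0000 (no arbitrage)

Around MXN → USD → CAD → MXN: 1 ÷ 16.749 ÷ 0.76728 ÷ 0.077813 = 1.000012
Product ≈ 1 (deviation 0.001%, within rounding noise).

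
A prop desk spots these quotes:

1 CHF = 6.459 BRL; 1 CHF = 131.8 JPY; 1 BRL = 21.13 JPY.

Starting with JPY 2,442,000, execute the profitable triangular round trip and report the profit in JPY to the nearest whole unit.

Profitable loop is JPY → CHF → BRL → JPY:
JPY 2,442,000 ÷ 131.8 = CHF 18,528.07
CHF 18,528.07 × 6.459 = BRL 119,672.82
BRL 119,672.82 × 21.13 = JPY 2,528,687
Profit = JPY 2,528,687 − JPY 2,442,000

Profit: JPY 86,687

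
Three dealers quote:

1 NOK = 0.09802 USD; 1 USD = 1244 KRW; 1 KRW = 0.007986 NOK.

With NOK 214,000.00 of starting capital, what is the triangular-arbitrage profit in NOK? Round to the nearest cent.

Profitable loop is NOK → KRW → USD → NOK:
NOK 214,000.00 ÷ 0.007986 = KRW 26,796,895
KRW 26,796,895 ÷ 1244 = USD 21,540.91
USD 21,540.91 ÷ 0.09802 = NOK 219,760.38
Profit = NOK 219,760.38 − NOK 214,000.00

Profit: NOK 5,760.38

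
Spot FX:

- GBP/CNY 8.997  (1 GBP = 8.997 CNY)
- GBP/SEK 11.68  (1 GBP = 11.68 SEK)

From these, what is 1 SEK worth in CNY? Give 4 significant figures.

1 SEK ÷ 11.68 = 0.0856164 GBP
0.0856164 GBP × 8.997 = 0.770291 CNY

SEK/CNY = 0.7703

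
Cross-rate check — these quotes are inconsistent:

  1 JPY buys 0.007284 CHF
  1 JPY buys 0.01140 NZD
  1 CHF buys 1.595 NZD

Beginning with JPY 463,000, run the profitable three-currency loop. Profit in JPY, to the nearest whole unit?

Profit: JPY 8,853

Profitable loop is JPY → CHF → NZD → JPY:
JPY 463,000 × 0.007284 = CHF 3,372.49
CHF 3,372.49 × 1.595 = NZD 5,379.12
NZD 5,379.12 ÷ 0.01140 = JPY 471,853
Profit = JPY 471,853 − JPY 463,000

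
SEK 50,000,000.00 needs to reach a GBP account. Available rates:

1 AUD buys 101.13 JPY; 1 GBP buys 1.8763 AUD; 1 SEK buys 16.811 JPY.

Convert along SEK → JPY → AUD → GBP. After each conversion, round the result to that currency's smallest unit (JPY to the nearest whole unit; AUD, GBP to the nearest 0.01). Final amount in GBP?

GBP 4,429,770.91

SEK 50,000,000.00 × 16.811 = JPY 840,550,000
JPY 840,550,000 ÷ 101.13 = AUD 8,311,579.16
AUD 8,311,579.16 ÷ 1.8763 = GBP 4,429,770.91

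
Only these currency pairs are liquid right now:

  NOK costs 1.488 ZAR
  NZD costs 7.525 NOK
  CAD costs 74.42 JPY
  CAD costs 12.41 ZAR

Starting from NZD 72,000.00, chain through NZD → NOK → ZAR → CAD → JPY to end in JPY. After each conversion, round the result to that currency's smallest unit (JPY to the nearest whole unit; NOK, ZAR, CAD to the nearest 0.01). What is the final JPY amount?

JPY 4,834,592

NZD 72,000.00 × 7.525 = NOK 541,800.00
NOK 541,800.00 × 1.488 = ZAR 806,198.40
ZAR 806,198.40 ÷ 12.41 = CAD 64,963.61
CAD 64,963.61 × 74.42 = JPY 4,834,592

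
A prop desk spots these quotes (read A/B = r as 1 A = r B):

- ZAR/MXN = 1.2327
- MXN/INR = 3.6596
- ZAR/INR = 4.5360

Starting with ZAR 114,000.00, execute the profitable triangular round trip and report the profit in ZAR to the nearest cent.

Profitable loop is ZAR → INR → MXN → ZAR:
ZAR 114,000.00 × 4.5360 = INR 517,104.00
INR 517,104.00 ÷ 3.6596 = MXN 141,300.69
MXN 141,300.69 ÷ 1.2327 = ZAR 114,626.99
Profit = ZAR 114,626.99 − ZAR 114,000.00

Profit: ZAR 626.99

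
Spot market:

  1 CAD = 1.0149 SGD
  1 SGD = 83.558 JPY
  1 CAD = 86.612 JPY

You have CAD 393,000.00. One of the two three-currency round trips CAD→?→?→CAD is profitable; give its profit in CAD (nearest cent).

Profit: CAD 8,383.33

Profitable loop is CAD → JPY → SGD → CAD:
CAD 393,000.00 × 86.612 = JPY 34,038,516
JPY 34,038,516 ÷ 83.558 = SGD 407,363.94
SGD 407,363.94 ÷ 1.0149 = CAD 401,383.33
Profit = CAD 401,383.33 − CAD 393,000.00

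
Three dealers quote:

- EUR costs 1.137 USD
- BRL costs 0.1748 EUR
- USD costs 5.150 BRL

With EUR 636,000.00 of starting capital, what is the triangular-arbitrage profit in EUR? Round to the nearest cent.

Profit: EUR 14,977.89

Profitable loop is EUR → USD → BRL → EUR:
EUR 636,000.00 × 1.137 = USD 723,132.00
USD 723,132.00 × 5.150 = BRL 3,724,129.80
BRL 3,724,129.80 × 0.1748 = EUR 650,977.89
Profit = EUR 650,977.89 − EUR 636,000.00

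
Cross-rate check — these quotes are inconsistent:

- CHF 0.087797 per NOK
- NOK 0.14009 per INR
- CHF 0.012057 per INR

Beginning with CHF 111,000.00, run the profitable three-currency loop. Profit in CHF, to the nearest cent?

Profit: CHF 2,232.35

Profitable loop is CHF → INR → NOK → CHF:
CHF 111,000.00 ÷ 0.012057 = INR 9,206,270.22
INR 9,206,270.22 × 0.14009 = NOK 1,289,706.39
NOK 1,289,706.39 × 0.087797 = CHF 113,232.35
Profit = CHF 113,232.35 − CHF 111,000.00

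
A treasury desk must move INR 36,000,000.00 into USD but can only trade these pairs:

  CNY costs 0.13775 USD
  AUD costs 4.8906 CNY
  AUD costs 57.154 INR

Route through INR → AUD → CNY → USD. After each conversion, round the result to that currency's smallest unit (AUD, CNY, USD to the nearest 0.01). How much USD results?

INR 36,000,000.00 ÷ 57.154 = AUD 629,877.17
AUD 629,877.17 × 4.8906 = CNY 3,080,477.29
CNY 3,080,477.29 × 0.13775 = USD 424,335.75

USD 424,335.75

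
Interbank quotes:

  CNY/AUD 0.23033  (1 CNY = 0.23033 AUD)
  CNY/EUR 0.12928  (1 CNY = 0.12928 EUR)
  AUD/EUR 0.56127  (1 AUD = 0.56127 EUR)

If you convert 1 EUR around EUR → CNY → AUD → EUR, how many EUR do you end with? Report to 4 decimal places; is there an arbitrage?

1.0000 (no arbitrage)

Around EUR → CNY → AUD → EUR: 1 ÷ 0.12928 × 0.23033 × 0.56127 = 0.999979
Product ≈ 1 (deviation 0.002%, within rounding noise).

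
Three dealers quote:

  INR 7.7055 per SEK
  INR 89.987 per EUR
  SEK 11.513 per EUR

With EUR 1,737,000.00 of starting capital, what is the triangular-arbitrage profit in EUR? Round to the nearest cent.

Profit: EUR 24,936.54

Profitable loop is EUR → INR → SEK → EUR:
EUR 1,737,000.00 × 89.987 = INR 156,307,419.00
INR 156,307,419.00 ÷ 7.7055 = SEK 20,285,175.39
SEK 20,285,175.39 ÷ 11.513 = EUR 1,761,936.54
Profit = EUR 1,761,936.54 − EUR 1,737,000.00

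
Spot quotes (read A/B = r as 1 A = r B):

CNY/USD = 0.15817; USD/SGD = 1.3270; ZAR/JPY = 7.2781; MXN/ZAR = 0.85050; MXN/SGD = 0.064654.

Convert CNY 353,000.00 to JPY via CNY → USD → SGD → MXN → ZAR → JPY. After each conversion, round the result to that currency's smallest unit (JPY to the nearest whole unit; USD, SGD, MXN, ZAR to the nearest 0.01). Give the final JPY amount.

JPY 7,093,600

CNY 353,000.00 × 0.15817 = USD 55,834.01
USD 55,834.01 × 1.3270 = SGD 74,091.73
SGD 74,091.73 ÷ 0.064654 = MXN 1,145,972.87
MXN 1,145,972.87 × 0.85050 = ZAR 974,649.93
ZAR 974,649.93 × 7.2781 = JPY 7,093,600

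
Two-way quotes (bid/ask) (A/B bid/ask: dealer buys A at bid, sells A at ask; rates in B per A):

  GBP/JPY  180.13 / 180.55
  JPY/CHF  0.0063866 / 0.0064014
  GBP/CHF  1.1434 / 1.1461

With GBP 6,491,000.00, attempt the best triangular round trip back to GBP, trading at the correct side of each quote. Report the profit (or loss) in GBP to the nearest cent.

Net profit: GBP 24,456.69

Best loop GBP → JPY → CHF → GBP:
GBP 6,491,000.00 × 180.13 (sell GBP at bid) = JPY 1,169,223,830
JPY 1,169,223,830 × 0.0063866 (sell JPY at bid) = CHF 7,467,364.91
CHF 7,467,364.91 ÷ 1.1461 (buy GBP at ask) = GBP 6,515,456.69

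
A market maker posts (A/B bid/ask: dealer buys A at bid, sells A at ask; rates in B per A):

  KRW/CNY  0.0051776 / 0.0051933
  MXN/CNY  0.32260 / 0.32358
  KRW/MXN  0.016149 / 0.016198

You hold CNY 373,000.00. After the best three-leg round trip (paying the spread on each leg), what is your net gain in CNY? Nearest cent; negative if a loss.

Best loop CNY → KRW → MXN → CNY:
CNY 373,000.00 ÷ 0.0051933 (buy KRW at ask) = KRW 71,823,311
KRW 71,823,311 × 0.016149 (sell KRW at bid) = MXN 1,159,874.65
MXN 1,159,874.65 × 0.32260 (sell MXN at bid) = CNY 374,175.56

Net profit: CNY 1,175.56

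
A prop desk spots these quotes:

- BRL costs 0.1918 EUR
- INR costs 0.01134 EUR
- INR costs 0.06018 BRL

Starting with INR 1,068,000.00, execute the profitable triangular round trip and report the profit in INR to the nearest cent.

Profit: INR 19,073.69

Profitable loop is INR → BRL → EUR → INR:
INR 1,068,000.00 × 0.06018 = BRL 64,272.24
BRL 64,272.24 × 0.1918 = EUR 12,327.42
EUR 12,327.42 ÷ 0.01134 = INR 1,087,073.69
Profit = INR 1,087,073.69 − INR 1,068,000.00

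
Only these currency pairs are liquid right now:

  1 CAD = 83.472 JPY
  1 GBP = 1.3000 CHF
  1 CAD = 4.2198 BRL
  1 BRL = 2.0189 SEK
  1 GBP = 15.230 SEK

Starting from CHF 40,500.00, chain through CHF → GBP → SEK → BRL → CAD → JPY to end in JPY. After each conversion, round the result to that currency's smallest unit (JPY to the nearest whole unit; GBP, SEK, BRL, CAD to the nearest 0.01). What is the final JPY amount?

CHF 40,500.00 ÷ 1.3000 = GBP 31,153.85
GBP 31,153.85 × 15.230 = SEK 474,473.14
SEK 474,473.14 ÷ 2.0189 = BRL 235,015.67
BRL 235,015.67 ÷ 4.2198 = CAD 55,693.56
CAD 55,693.56 × 83.472 = JPY 4,648,853

JPY 4,648,853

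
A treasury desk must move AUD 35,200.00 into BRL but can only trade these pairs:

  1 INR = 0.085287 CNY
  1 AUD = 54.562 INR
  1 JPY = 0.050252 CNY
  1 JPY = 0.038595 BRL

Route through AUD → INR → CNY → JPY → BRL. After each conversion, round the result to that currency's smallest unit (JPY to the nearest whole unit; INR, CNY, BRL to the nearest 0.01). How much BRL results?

AUD 35,200.00 × 54.562 = INR 1,920,582.40
INR 1,920,582.40 × 0.085287 = CNY 163,800.71
CNY 163,800.71 ÷ 0.050252 = JPY 3,259,586
JPY 3,259,586 × 0.038595 = BRL 125,803.72

BRL 125,803.72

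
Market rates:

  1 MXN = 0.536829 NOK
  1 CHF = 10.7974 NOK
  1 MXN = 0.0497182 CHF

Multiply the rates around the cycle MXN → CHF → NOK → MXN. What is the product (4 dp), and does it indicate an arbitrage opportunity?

Around MXN → CHF → NOK → MXN: 1 × 0.0497182 × 10.7974 ÷ 0.536829 = 0.999997
Product ≈ 1 (deviation 0.000%, within rounding noise).

1.0000 (no arbitrage)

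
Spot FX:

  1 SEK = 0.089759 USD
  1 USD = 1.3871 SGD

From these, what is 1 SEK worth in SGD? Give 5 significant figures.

1 SEK × 0.089759 = 0.089759 USD
0.089759 USD × 1.3871 = 0.124505 SGD

SEK/SGD = 0.12450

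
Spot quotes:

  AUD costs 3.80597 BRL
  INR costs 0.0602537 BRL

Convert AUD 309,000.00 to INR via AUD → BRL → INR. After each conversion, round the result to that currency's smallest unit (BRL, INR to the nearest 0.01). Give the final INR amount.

AUD 309,000.00 × 3.80597 = BRL 1,176,044.73
BRL 1,176,044.73 ÷ 0.0602537 = INR 19,518,215.98

INR 19,518,215.98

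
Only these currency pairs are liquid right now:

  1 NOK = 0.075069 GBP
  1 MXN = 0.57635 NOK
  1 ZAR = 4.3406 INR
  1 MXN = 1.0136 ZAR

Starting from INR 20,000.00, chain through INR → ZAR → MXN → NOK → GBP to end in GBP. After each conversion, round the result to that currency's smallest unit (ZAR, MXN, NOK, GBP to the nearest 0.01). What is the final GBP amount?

GBP 196.68

INR 20,000.00 ÷ 4.3406 = ZAR 4,607.66
ZAR 4,607.66 ÷ 1.0136 = MXN 4,545.84
MXN 4,545.84 × 0.57635 = NOK 2,619.99
NOK 2,619.99 × 0.075069 = GBP 196.68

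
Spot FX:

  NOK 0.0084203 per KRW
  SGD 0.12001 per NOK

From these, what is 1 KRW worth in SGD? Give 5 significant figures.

1 KRW × 0.0084203 = 0.0084203 NOK
0.0084203 NOK × 0.12001 = 0.00101052 SGD

KRW/SGD = 0.0010105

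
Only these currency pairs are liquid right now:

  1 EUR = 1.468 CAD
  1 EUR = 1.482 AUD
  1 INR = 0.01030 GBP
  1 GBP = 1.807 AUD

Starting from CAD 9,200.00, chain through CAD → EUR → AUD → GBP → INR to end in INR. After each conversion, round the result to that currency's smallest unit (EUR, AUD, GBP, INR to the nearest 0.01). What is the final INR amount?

INR 499,016.50

CAD 9,200.00 ÷ 1.468 = EUR 6,267.03
EUR 6,267.03 × 1.482 = AUD 9,287.74
AUD 9,287.74 ÷ 1.807 = GBP 5,139.87
GBP 5,139.87 ÷ 0.01030 = INR 499,016.50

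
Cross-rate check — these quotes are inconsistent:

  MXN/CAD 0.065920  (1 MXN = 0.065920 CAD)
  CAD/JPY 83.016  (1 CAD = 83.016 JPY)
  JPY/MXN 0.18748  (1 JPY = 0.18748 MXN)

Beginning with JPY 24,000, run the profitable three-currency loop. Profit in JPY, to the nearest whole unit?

Profit: JPY 623

Profitable loop is JPY → MXN → CAD → JPY:
JPY 24,000 × 0.18748 = MXN 4,499.52
MXN 4,499.52 × 0.065920 = CAD 296.61
CAD 296.61 × 83.016 = JPY 24,623
Profit = JPY 24,623 − JPY 24,000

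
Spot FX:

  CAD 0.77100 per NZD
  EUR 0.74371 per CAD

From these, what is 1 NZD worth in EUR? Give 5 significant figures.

NZD/EUR = 0.57340

1 NZD × 0.77100 = 0.771 CAD
0.771 CAD × 0.74371 = 0.5734 EUR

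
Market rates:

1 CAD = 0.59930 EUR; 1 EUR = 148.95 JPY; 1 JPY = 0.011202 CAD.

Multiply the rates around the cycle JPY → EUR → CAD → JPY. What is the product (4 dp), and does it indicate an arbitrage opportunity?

1.0000 (no arbitrage)

Around JPY → EUR → CAD → JPY: 1 ÷ 148.95 ÷ 0.59930 ÷ 0.011202 = 1.000045
Product ≈ 1 (deviation 0.005%, within rounding noise).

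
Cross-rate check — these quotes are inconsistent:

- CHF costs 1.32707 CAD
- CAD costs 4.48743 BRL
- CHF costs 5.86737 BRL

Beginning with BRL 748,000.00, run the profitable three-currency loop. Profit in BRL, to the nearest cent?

Profitable loop is BRL → CHF → CAD → BRL:
BRL 748,000.00 ÷ 5.86737 = CHF 127,484.72
CHF 127,484.72 × 1.32707 = CAD 169,181.14
CAD 169,181.14 × 4.48743 = BRL 759,188.53
Profit = BRL 759,188.53 − BRL 748,000.00

Profit: BRL 11,188.53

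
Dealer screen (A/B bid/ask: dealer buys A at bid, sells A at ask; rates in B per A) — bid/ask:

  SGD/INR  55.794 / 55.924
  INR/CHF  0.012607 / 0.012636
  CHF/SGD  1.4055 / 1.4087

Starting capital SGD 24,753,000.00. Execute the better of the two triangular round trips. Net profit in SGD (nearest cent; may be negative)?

Best loop SGD → CHF → INR → SGD:
SGD 24,753,000.00 ÷ 1.4087 (buy CHF at ask) = CHF 17,571,519.84
CHF 17,571,519.84 ÷ 0.012636 (buy INR at ask) = INR 1,390,591,946.90
INR 1,390,591,946.90 ÷ 55.924 (buy SGD at ask) = SGD 24,865,745.42

Net profit: SGD 112,745.42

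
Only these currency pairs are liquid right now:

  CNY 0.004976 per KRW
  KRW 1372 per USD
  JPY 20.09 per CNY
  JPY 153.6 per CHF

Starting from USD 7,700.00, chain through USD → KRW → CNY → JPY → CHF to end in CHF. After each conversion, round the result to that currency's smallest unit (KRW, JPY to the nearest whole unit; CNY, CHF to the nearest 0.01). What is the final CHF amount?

USD 7,700.00 × 1372 = KRW 10,564,400
KRW 10,564,400 × 0.004976 = CNY 52,568.45
CNY 52,568.45 × 20.09 = JPY 1,056,100
JPY 1,056,100 ÷ 153.6 = CHF 6,875.65

CHF 6,875.65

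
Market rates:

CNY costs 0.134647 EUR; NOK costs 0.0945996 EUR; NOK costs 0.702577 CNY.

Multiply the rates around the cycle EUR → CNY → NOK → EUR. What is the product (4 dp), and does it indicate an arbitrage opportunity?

1.0000 (no arbitrage)

Around EUR → CNY → NOK → EUR: 1 ÷ 0.134647 ÷ 0.702577 × 0.0945996 = 0.999997
Product ≈ 1 (deviation 0.000%, within rounding noise).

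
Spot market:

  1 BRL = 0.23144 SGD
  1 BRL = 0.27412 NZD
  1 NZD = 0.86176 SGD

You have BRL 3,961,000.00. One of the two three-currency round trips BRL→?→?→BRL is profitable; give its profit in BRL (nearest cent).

Profit: BRL 81,904.44

Profitable loop is BRL → NZD → SGD → BRL:
BRL 3,961,000.00 × 0.27412 = NZD 1,085,789.32
NZD 1,085,789.32 × 0.86176 = SGD 935,689.80
SGD 935,689.80 ÷ 0.23144 = BRL 4,042,904.44
Profit = BRL 4,042,904.44 − BRL 3,961,000.00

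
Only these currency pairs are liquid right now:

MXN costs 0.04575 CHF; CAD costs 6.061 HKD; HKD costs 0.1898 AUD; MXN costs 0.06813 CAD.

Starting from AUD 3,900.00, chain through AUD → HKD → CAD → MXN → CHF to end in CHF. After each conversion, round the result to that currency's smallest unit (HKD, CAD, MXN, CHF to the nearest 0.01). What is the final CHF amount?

CHF 2,276.55

AUD 3,900.00 ÷ 0.1898 = HKD 20,547.95
HKD 20,547.95 ÷ 6.061 = CAD 3,390.19
CAD 3,390.19 ÷ 0.06813 = MXN 49,760.60
MXN 49,760.60 × 0.04575 = CHF 2,276.55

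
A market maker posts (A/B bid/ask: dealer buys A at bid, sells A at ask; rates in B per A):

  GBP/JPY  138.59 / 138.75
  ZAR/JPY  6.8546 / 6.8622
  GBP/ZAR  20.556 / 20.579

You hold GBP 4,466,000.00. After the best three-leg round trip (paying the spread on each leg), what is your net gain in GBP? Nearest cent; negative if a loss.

Net profit: GBP 69,304.52

Best loop GBP → ZAR → JPY → GBP:
GBP 4,466,000.00 × 20.556 (sell GBP at bid) = ZAR 91,803,096.00
ZAR 91,803,096.00 × 6.8546 (sell ZAR at bid) = JPY 629,273,502
JPY 629,273,502 ÷ 138.75 (buy GBP at ask) = GBP 4,535,304.52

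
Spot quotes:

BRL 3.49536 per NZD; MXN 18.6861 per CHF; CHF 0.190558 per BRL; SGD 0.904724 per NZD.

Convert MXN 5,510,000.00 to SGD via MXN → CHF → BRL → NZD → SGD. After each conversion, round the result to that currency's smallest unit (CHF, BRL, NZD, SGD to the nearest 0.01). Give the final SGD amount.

MXN 5,510,000.00 ÷ 18.6861 = CHF 294,871.59
CHF 294,871.59 ÷ 0.190558 = BRL 1,547,411.23
BRL 1,547,411.23 ÷ 3.49536 = NZD 442,704.39
NZD 442,704.39 × 0.904724 = SGD 400,525.29

SGD 400,525.29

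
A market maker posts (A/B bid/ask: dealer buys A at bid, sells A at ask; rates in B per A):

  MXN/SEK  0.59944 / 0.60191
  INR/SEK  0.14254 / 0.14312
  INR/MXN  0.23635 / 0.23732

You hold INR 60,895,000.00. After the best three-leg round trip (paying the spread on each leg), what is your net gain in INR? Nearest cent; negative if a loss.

Best loop INR → SEK → MXN → INR:
INR 60,895,000.00 × 0.14254 (sell INR at bid) = SEK 8,679,973.30
SEK 8,679,973.30 ÷ 0.60191 (buy MXN at ask) = MXN 14,420,716.22
MXN 14,420,716.22 ÷ 0.23732 (buy INR at ask) = INR 60,764,858.50

Net result: INR -130,141.50 (no profitable arbitrage after spreads)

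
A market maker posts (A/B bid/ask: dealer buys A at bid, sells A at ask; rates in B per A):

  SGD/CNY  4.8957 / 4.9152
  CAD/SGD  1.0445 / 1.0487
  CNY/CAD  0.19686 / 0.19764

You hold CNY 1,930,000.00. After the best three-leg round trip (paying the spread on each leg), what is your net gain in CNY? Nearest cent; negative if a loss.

Best loop CNY → CAD → SGD → CNY:
CNY 1,930,000.00 × 0.19686 (sell CNY at bid) = CAD 379,939.80
CAD 379,939.80 × 1.0445 (sell CAD at bid) = SGD 396,847.12
SGD 396,847.12 × 4.8957 (sell SGD at bid) = CNY 1,942,844.45

Net profit: CNY 12,844.45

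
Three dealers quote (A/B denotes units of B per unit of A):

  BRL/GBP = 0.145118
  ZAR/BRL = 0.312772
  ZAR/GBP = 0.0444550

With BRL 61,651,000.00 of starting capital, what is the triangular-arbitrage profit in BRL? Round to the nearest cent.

Profitable loop is BRL → GBP → ZAR → BRL:
BRL 61,651,000.00 × 0.145118 = GBP 8,946,669.82
GBP 8,946,669.82 ÷ 0.0444550 = ZAR 201,252,273.49
ZAR 201,252,273.49 × 0.312772 = BRL 62,946,076.08
Profit = BRL 62,946,076.08 − BRL 61,651,000.00

Profit: BRL 1,295,076.08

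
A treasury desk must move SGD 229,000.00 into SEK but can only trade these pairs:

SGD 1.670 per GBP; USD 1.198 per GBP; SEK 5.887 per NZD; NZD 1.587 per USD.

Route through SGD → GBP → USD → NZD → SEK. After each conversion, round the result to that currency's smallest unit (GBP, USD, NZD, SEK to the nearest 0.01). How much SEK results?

SGD 229,000.00 ÷ 1.670 = GBP 137,125.75
GBP 137,125.75 × 1.198 = USD 164,276.65
USD 164,276.65 × 1.587 = NZD 260,707.04
NZD 260,707.04 × 5.887 = SEK 1,534,782.34

SEK 1,534,782.34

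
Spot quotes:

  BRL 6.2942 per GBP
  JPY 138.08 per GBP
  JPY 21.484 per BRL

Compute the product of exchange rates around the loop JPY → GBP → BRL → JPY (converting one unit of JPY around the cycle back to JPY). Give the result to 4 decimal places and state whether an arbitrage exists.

0.9793 (arbitrage exists)

Around JPY → GBP → BRL → JPY: 1 ÷ 138.08 × 6.2942 × 21.484 = 0.979321
Product < 1; profitable direction is JPY → BRL → GBP → JPY.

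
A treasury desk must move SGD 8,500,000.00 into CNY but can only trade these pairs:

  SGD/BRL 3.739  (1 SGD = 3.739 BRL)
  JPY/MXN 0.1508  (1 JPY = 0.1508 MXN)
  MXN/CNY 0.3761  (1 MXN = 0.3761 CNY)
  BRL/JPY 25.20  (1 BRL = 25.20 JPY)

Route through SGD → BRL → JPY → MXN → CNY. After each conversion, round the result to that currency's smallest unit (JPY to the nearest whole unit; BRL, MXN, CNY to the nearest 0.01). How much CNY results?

SGD 8,500,000.00 × 3.739 = BRL 31,781,500.00
BRL 31,781,500.00 × 25.20 = JPY 800,893,800
JPY 800,893,800 × 0.1508 = MXN 120,774,785.04
MXN 120,774,785.04 × 0.3761 = CNY 45,423,396.65

CNY 45,423,396.65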